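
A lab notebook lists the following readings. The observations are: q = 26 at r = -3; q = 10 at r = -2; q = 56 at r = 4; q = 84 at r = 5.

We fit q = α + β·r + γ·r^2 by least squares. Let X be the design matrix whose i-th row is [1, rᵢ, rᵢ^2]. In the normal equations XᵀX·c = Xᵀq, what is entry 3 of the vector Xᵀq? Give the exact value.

3270

Entry 3 ↔ basis r^2, so (Xᵀq)_{3} = Σᵢ (r^2)·qᵢ = (9)·(26) + (4)·(10) + (16)·(56) + (25)·(84) = 3270.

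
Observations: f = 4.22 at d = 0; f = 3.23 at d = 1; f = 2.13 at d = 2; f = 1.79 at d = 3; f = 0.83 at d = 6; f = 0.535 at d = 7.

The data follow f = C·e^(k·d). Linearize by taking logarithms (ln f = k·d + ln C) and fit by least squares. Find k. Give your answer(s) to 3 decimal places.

k = -0.283

Linearized form: ln f = k·d + ln C. From the 6 transformed points,
Σd = 19.0000, Σ(d)² = 99.0000, Σln f = 3.1388, Σd·ln f = -1.0650.
Equations: 99.0000·k + 19.0000·ln C = -1.0650;  19.0000·k + 6·ln C = 3.1388.
Solving (det = 233.0000): k = -0.28338, ln C = 1.42052.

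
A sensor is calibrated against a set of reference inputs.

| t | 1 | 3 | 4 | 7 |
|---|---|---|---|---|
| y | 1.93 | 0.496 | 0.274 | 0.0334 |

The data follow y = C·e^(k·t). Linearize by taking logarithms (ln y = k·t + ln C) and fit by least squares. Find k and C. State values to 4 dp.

k = -0.6748, C = 3.8432

Let Y = ln y. Fitting Y = k·t + ln C by least squares:
Sums: Σt = 15.0000, Σ(t)² = 75.0000, Σln y = -4.7375, Σt·ln y = -30.4189.
Normal system: [[75.0000, 15.0000]; [15.0000, 4]]·[k, ln C]ᵀ = [-30.4189, -4.7375]ᵀ.
Δ = 75.0000·4 − (15.0000)² = 75.0000; k = (-30.4189·4 − 15.0000·-4.7375)/75.0000 = -0.67485, ln C = (75.0000·-4.7375 − 15.0000·-30.4189)/75.0000 = 1.34630, so C = exp(1.34630) = 3.84317.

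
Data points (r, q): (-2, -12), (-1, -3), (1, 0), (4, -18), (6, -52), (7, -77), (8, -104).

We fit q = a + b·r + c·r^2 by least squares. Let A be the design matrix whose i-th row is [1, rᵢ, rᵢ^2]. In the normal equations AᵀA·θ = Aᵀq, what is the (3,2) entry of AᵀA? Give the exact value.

Row 3 ↔ basis r^2, column 2 ↔ basis r, so (AᵀA)_{3,2} = Σᵢ (r^2)·(r) = (4)·(-2) + (1)·(-1) + (1)·(1) + (16)·(4) + (36)·(6) + (49)·(7) + (64)·(8) = 1127.

1127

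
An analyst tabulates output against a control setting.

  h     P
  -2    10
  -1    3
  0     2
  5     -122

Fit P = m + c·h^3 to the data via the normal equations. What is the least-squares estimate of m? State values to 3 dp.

Entries of XᵀX: Σ1 = 4, Σh^3 = 116, Σh^3·h^3 = 15690.
For XᵀP: ΣP = -107, Σh^3·P = -15333.
Determinant 4·15690 − 116² = 49304.
m = ((-107)·15690 − 116·(-15333))/49304 = 49899/24652; c = (4·(-15333) − 116·(-107))/49304 = -6115/6163.

m = 2.024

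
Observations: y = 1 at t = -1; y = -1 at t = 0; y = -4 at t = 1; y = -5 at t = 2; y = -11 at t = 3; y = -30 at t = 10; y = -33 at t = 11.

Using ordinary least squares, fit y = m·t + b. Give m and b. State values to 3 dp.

Sums needed: Σt·t = 236, Σt = 26, Σ1 = 7.
Moment sums: Σt·y = -711, Σy = -83.
Normal equations: [[236, 26]; [26, 7]]·[m, b]ᵀ = [-711, -83]ᵀ.
det = 236·7 − 26² = 976.
m = ((-711)·7 − 26·(-83))/976 = -2819/976; b = (236·(-83) − 26·(-711))/976 = -551/488.

m = -2.888, b = -1.129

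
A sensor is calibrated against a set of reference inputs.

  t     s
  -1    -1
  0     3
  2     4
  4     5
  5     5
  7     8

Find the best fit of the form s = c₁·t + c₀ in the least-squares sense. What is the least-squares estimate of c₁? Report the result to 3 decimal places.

From the data, Σt·t = 95, Σt = 17, Σ1 = 6.
And Σt·s = 110, Σs = 24.
Eliminating c₀: 6·(row 1) − 17·(row 2) gives 281·c₁ = 6·110 − 17·24 = 252, so c₁ = 252/281.
Then c₀ = (24 − 17·(252/281))/6 = 410/281.

c₁ = 0.897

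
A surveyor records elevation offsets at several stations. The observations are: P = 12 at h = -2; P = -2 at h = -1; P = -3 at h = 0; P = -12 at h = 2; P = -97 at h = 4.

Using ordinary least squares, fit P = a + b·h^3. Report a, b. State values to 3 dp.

a = -1.625, b = -1.490

The normal system XᵀX·[a, b]ᵀ = XᵀP is [[5, 63]; [63, 4225]]·[a, b]ᵀ = [-102, -6398]ᵀ.
Eliminating b: 4225·(row 1) − 63·(row 2) gives 17156·a = 4225·(-102) − 63·(-6398) = -27876, so a = -6969/4289.
Then b = ((-6398) − 63·(-6969/4289))/4225 = -6391/4289.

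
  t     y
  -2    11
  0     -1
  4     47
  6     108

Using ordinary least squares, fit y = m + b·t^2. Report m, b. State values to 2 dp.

Entries of MᵀM: Σ1 = 4, Σt^2 = 56, Σt^2·t^2 = 1568.
Moment sums: Σy = 165, Σt^2·y = 4684.
Normal equations: [[4, 56]; [56, 1568]]·[m, b]ᵀ = [165, 4684]ᵀ.
Δ = 4·1568 − 56² = 3136.
m = (165·1568 − 56·4684)/3136 = -8/7; b = (4·4684 − 56·165)/3136 = 1187/392.

m = -1.14, b = 3.03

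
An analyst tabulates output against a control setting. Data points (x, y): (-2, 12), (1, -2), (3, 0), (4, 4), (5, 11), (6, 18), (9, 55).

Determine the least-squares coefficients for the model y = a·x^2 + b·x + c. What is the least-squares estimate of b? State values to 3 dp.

Entries of MᵀM: Σx^2·x^2 = 8836, Σx^2·x = 1154, Σx^2 = 172, Σx·x = 172, Σx = 26, Σ1 = 7.
Moment sums: Σx^2·y = 5488, Σx·y = 648, Σy = 98.
Inverting the 3×3 Gram matrix, [a, b, c]ᵀ = [16726/16009, -161864/48027, 5806/6861]ᵀ.

b = -3.370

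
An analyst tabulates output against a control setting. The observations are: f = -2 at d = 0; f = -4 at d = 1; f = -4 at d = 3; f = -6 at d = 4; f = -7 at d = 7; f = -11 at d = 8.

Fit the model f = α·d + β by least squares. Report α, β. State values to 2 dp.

Normal-equation sums: Σd·d = 139, Σd = 23, Σ1 = 6.
Moment sums: Σd·f = -177, Σf = -34.
XᵀX·[α, β]ᵀ = Xᵀf becomes [[139, 23]; [23, 6]]·[α, β]ᵀ = [-177, -34]ᵀ.
det = 139·6 − 23² = 305.
α = ((-177)·6 − 23·(-34))/305 = -56/61; β = (139·(-34) − 23·(-177))/305 = -131/61.

α = -0.92, β = -2.15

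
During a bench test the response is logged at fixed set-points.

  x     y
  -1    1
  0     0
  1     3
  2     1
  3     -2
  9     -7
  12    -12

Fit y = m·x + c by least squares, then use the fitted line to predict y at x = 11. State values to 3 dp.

Forming MᵀM = [[240, 26]; [26, 7]] and Mᵀy = [-209, -16]ᵀ gives MᵀM·[m, c]ᵀ = Mᵀy.
Determinant 240·7 − 26² = 1004.
m = ((-209)·7 − 26·(-16))/1004 = -1047/1004; c = (240·(-16) − 26·(-209))/1004 = 797/502.
At x = 11: ŷ = (-1047/1004)·(11) + (797/502)·(1) = -9923/1004.

ŷ = -9.883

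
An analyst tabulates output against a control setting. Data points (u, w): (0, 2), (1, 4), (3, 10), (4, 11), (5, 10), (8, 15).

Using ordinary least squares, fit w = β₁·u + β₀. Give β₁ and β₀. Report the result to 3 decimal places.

β₁ = 1.590, β₀ = 3.100

From the data, Σu·u = 115, Σu = 21, Σ1 = 6.
And Σu·w = 248, Σw = 52.
Determinant 115·6 − 21² = 249.
β₁ = (248·6 − 21·52)/249 = 132/83; β₀ = (115·52 − 21·248)/249 = 772/249.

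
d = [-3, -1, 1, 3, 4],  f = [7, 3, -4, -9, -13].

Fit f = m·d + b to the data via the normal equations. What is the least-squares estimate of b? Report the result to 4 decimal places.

Forming MᵀM = [[36, 4]; [4, 5]] and Mᵀf = [-107, -16]ᵀ gives MᵀM·[m, b]ᵀ = Mᵀf.
Δ = 36·5 − 4² = 164.
m = ((-107)·5 − 4·(-16))/164 = -471/164; b = (36·(-16) − 4·(-107))/164 = -37/41.

b = -0.9024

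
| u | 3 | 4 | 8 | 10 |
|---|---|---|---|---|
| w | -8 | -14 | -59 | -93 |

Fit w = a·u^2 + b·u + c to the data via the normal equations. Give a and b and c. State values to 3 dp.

The normal system AᵀA·[a, b, c]ᵀ = Aᵀw is [[14433, 1603, 189]; [1603, 189, 25]; [189, 25, 4]]·[a, b, c]ᵀ = [-13372, -1482, -174]ᵀ.
Row-reducing yields a = -4597/4684, b = 2777/4684, c = -1951/2342.

a = -0.981, b = 0.593, c = -0.833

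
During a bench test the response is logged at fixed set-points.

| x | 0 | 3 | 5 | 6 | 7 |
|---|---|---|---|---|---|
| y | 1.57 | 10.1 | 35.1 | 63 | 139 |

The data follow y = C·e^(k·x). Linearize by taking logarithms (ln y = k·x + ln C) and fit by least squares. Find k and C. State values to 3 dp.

Linearized form: ln y = k·x + ln C. From the 5 transformed points,
Σx = 21.0000, Σ(x)² = 119.0000, Σln y = 15.3994, Σx·ln y = 84.1287.
Equations: 119.0000·k + 21.0000·ln C = 84.1287;  21.0000·k + 5·ln C = 15.3994.
Slope k = (n·Σx·ln y − Σx·Σln y)/(n·Σ(x)² − (Σx)²) = (5·84.1287 − 21.0000·15.3994)/154.0000 = 0.63153; ln C = (Σln y − k·Σx)/n = 0.42745, so C = exp(0.42745) = 1.53335.

k = 0.632, C = 1.533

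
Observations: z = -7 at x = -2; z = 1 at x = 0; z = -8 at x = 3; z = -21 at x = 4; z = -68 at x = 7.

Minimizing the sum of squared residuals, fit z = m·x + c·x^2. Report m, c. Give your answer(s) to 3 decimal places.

m = 1.062, c = -1.532

Entries of AᵀA: Σx·x = 78, Σx·x^2 = 426, Σx^2·x^2 = 2754.
Right-hand side: Σx·z = -570, Σx^2·z = -3768.
det = 78·2754 − 426² = 33336.
m = ((-570)·2754 − 426·(-3768))/33336 = 983/926; c = (78·(-3768) − 426·(-570))/33336 = -1419/926.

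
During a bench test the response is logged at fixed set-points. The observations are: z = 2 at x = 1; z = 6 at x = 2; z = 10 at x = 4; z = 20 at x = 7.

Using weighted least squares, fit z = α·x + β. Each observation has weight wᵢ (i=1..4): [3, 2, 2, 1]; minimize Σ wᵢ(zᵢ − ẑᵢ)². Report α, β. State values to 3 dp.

Compute the Gram sums: Σwᵢ·x·x = 92, Σwᵢ·x = 22, Σwᵢ·1 = 8.
Right-hand side: Σwᵢ·x·z = 250, Σwᵢ·z = 58.
AᵀWA·[α, β]ᵀ = AᵀWz becomes [[92, 22]; [22, 8]]·[α, β]ᵀ = [250, 58]ᵀ.
Determinant 92·8 − 22² = 252.
α = (250·8 − 22·58)/252 = 181/63; β = (92·58 − 22·250)/252 = -41/63.

α = 2.873, β = -0.651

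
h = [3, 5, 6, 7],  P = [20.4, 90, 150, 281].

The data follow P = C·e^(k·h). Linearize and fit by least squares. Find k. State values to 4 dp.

Linearized form: ln P = k·h + ln C. From the 4 transformed points,
AᵀA = [[119.0000, 21.0000]; [21.0000, 4]], rhs = [101.0779, 18.1643]ᵀ  (here Σh = 21.0000, Σ(h)² = 119.0000, Σln P = 18.1643, Σh·ln P = 101.0779).
Slope k = (n·Σh·ln P − Σh·Σln P)/(n·Σ(h)² − (Σh)²) = (4·101.0779 − 21.0000·18.1643)/35.0000 = 0.65316; ln C = (Σln P − k·Σh)/n = 1.11197.

k = 0.6532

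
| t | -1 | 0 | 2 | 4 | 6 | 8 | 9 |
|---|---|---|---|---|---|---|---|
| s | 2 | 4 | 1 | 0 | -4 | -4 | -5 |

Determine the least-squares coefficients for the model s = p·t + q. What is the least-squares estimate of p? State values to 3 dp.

p = -0.856

Compute the Gram sums: Σt·t = 202, Σt = 28, Σ1 = 7.
Right-hand side: Σt·s = -101, Σs = -6.
Determinant 202·7 − 28² = 630.
p = ((-101)·7 − 28·(-6))/630 = -77/90; q = (202·(-6) − 28·(-101))/630 = 808/315.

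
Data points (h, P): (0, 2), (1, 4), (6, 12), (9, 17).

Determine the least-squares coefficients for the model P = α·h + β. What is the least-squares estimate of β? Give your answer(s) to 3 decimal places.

The normal equations are: 118·α + 16·β = 229;  16·α + 4·β = 35.
(Σh·h = 118, Σh = 16, Σ1 = 4, Σh·P = 229, ΣP = 35.)
det = 118·4 − 16² = 216.
α = (229·4 − 16·35)/216 = 89/54; β = (118·35 − 16·229)/216 = 233/108.

β = 2.157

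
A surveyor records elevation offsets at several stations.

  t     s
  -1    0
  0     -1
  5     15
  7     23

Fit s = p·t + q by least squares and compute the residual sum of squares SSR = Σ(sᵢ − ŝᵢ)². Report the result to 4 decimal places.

SSR = 10.0000

The normal equations are: 75·p + 11·q = 236;  11·p + 4·q = 37.
Eliminating q: 4·(row 1) − 11·(row 2) gives 179·p = 4·236 − 11·37 = 537, so p = 3.
Then q = (37 − 11·3)/4 = 1.
Residuals: 2, -2, -1, 1; SSR = 10.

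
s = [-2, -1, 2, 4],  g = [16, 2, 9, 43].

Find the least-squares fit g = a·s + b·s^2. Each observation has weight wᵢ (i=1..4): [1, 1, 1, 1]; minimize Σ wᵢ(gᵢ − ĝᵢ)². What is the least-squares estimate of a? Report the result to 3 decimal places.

Sums needed: Σwᵢ·s·s = 25, Σwᵢ·s·s^2 = 63, Σwᵢ·s^2·s^2 = 289.
And Σwᵢ·s·g = 156, Σwᵢ·s^2·g = 790.
Eliminating b: 289·(row 1) − 63·(row 2) gives 3256·a = 289·156 − 63·790 = -4686, so a = -213/148.
Then b = (790 − 63·(-213/148))/289 = 451/148.

a = -1.439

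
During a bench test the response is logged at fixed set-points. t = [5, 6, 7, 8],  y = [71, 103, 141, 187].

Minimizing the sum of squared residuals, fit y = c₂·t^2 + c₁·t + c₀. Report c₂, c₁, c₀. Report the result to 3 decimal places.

c₂ = 3.500, c₁ = -6.900, c₀ = 18.100

With design matrix M, MᵀM = [[8418, 1196, 174]; [1196, 174, 26]; [174, 26, 4]] and Mᵀy = [24360, 3456, 502]ᵀ.
Row-reducing yields c₂ = 7/2, c₁ = -69/10, c₀ = 181/10.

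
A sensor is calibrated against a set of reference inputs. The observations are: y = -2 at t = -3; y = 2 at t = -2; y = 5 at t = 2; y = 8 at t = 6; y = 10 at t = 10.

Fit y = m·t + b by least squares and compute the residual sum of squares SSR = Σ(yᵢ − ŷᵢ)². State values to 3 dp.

The normal equations are: 153·m + 13·b = 160;  13·m + 5·b = 23.
(Σt·t = 153, Σt = 13, Σ1 = 5, Σt·y = 160, Σy = 23.)
Determinant 153·5 − 13² = 596.
m = (160·5 − 13·23)/596 = 501/596; b = (153·23 − 13·160)/596 = 1439/596.
Residuals: -282/149, 755/596, 539/596, 323/596, -489/596; SSR = 4155/596.

SSR = 6.971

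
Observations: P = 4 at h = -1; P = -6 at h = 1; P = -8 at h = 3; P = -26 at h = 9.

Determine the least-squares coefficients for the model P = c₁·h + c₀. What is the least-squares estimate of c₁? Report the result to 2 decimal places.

c₁ = -2.86

Entries of XᵀX: Σh·h = 92, Σh = 12, Σ1 = 4.
And Σh·P = -268, ΣP = -36.
det = 92·4 − 12² = 224.
c₁ = ((-268)·4 − 12·(-36))/224 = -20/7; c₀ = (92·(-36) − 12·(-268))/224 = -3/7.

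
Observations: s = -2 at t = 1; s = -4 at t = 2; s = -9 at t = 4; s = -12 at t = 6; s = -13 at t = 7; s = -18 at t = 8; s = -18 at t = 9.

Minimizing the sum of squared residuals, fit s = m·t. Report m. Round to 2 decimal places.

Compute the Gram sums: Σt·t = 251.
Moment sums: Σt·s = -515.
Normal equations: [[251]]·[m]ᵀ = [-515]ᵀ.
m = (-515)/251 = -2.05179.

m = -2.05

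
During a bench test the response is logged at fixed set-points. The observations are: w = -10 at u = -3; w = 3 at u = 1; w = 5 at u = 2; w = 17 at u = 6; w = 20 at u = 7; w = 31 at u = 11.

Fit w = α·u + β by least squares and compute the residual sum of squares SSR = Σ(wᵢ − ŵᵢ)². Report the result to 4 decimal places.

Sums needed: Σu·u = 220, Σu = 24, Σ1 = 6.
And Σu·w = 626, Σw = 66.
So MᵀM·[α, β]ᵀ = Mᵀw: [[220, 24]; [24, 6]]·[α, β]ᵀ = [626, 66]ᵀ.
Δ = 220·6 − 24² = 744.
α = (626·6 − 24·66)/744 = 181/62; β = (220·66 − 24·626)/744 = -21/31.
Residuals: -35/62, 47/62, -5/31, 5/31, 15/62, -27/62; SSR = 37/31.

SSR = 1.1935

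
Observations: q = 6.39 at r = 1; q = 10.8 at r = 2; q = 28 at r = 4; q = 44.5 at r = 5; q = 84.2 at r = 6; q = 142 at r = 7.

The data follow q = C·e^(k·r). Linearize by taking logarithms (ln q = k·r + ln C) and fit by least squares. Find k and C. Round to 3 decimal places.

k = 0.512, C = 3.758

Taking logs, ln q = k·r + ln C, so regress ln q on r.
Σr = 25.0000, Σ(r)² = 131.0000, Σln q = 20.7510, Σr·ln q = 100.2100.
Normal system: [[131.0000, 25.0000]; [25.0000, 6]]·[k, ln C]ᵀ = [100.2100, 20.7510]ᵀ.
Slope k = (n·Σr·ln q − Σr·Σln q)/(n·Σ(r)² − (Σr)²) = (6·100.2100 − 25.0000·20.7510)/161.0000 = 0.51233; ln C = (Σln q − k·Σr)/n = 1.32378, so C = exp(1.32378) = 3.75761.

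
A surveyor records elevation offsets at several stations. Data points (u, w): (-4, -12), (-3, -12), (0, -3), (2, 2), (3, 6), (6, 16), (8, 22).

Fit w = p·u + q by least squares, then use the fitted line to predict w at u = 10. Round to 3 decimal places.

ŵ = 27.088

Forming XᵀX = [[138, 12]; [12, 7]] and Xᵀw = [378, 19]ᵀ gives XᵀX·[p, q]ᵀ = Xᵀw.
Δ = 138·7 − 12² = 822.
p = (378·7 − 12·19)/822 = 403/137; q = (138·19 − 12·378)/822 = -319/137.
At u = 10: ŵ = (403/137)·(10) + (-319/137)·(1) = 3711/137.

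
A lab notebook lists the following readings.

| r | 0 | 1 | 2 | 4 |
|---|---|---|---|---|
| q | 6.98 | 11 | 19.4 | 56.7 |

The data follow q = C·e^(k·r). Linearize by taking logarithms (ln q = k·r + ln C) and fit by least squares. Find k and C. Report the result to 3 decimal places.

Taking logs, ln q = k·r + ln C, so regress ln q on r.
XᵀX = [[21.0000, 7.0000]; [7.0000, 4]], rhs = [24.4795, 11.3440]ᵀ  (here Σr = 7.0000, Σ(r)² = 21.0000, Σln q = 11.3440, Σr·ln q = 24.4795).
Δ = 21.0000·4 − (7.0000)² = 35.0000; k = (24.4795·4 − 7.0000·11.3440)/35.0000 = 0.52886, ln C = (21.0000·11.3440 − 7.0000·24.4795)/35.0000 = 1.91049, so C = exp(1.91049) = 6.75638.

k = 0.529, C = 6.756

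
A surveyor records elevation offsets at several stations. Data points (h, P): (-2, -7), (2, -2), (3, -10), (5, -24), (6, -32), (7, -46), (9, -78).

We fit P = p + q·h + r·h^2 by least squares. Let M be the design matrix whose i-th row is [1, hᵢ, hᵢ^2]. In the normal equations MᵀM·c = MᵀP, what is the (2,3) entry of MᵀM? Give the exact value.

1440

Row 2 ↔ basis h, column 3 ↔ basis h^2, so (MᵀM)_{2,3} = Σᵢ (h)·(h^2) = (-2)·(4) + (2)·(4) + (3)·(9) + (5)·(25) + (6)·(36) + (7)·(49) + (9)·(81) = 1440.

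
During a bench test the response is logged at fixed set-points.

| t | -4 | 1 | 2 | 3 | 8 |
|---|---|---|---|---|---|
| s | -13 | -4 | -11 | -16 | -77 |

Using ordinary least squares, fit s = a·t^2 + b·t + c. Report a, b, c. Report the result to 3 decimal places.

a = -0.980, b = -1.430, c = -2.911

With design matrix A, AᵀA = [[4450, 484, 94]; [484, 94, 10]; [94, 10, 5]] and Aᵀs = [-5328, -638, -121]ᵀ.
Solving the 3×3 system (Gaussian elimination) gives a = -3673/3747, b = -198302/138639, c = -134507/46213.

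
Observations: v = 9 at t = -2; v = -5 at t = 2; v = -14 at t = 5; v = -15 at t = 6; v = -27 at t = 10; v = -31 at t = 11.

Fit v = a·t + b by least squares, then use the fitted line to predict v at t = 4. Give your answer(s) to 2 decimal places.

MᵀM·[a, b]ᵀ = Mᵀv reads: 290·a + 32·b = -799;  32·a + 6·b = -83.
(Σt·t = 290, Σt = 32, Σ1 = 6, Σt·v = -799, Σv = -83.)
Δ = 290·6 − 32² = 716.
a = ((-799)·6 − 32·(-83))/716 = -1069/358; b = (290·(-83) − 32·(-799))/716 = 749/358.
At t = 4: v̂ = (-1069/358)·(4) + (749/358)·(1) = -3527/358.

v̂ = -9.85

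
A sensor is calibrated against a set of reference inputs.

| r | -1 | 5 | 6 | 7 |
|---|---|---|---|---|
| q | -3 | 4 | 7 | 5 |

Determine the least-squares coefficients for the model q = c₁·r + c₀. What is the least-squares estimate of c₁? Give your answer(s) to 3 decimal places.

c₁ = 1.155

From the data, Σr·r = 111, Σr = 17, Σ1 = 4.
Moment sums: Σr·q = 100, Σq = 13.
Normal equations: [[111, 17]; [17, 4]]·[c₁, c₀]ᵀ = [100, 13]ᵀ.
Determinant 111·4 − 17² = 155.
c₁ = (100·4 − 17·13)/155 = 179/155; c₀ = (111·13 − 17·100)/155 = -257/155.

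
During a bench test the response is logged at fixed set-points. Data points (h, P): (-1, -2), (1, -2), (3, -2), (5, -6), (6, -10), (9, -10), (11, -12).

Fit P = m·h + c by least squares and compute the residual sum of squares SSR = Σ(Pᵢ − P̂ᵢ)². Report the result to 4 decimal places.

SSR = 15.5223

With design matrix A, AᵀA = [[274, 34]; [34, 7]] and AᵀP = [-318, -44]ᵀ.
det = 274·7 − 34² = 762.
m = ((-318)·7 − 34·(-44))/762 = -365/381; c = (274·(-44) − 34·(-318))/762 = -622/381.
Residuals: -505/381, 75/127, 955/381, 161/381, -998/381, 97/381, 65/381; SSR = 5914/381.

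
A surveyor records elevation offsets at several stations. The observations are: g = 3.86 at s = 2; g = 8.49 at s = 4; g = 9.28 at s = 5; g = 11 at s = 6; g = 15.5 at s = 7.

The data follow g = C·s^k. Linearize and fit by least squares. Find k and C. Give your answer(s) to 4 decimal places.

k = 1.0347, C = 1.8858

Let Y = ln g. Fitting Y = k·ln s + ln C by least squares:
XᵀX = [[11.9895, 7.4265]; [7.4265, 5]], rhs = [17.1168, 10.8562]ᵀ  (here Σln s = 7.4265, Σ(ln s)² = 11.9895, Σln g = 10.8562, Σln s·ln g = 17.1168).
Δ = 11.9895·5 − (7.4265)² = 4.7940; k = (17.1168·5 − 7.4265·10.8562)/4.7940 = 1.03471, ln C = (11.9895·10.8562 − 7.4265·17.1168)/4.7940 = 0.63437, so C = exp(0.63437) = 1.88583.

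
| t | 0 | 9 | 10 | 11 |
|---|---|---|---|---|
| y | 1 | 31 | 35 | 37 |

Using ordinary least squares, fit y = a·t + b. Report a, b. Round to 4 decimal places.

Setting ∂/∂a … = 0 gives: 302·a + 30·b = 1036;  30·a + 4·b = 104.
(Σt·t = 302, Σt = 30, Σ1 = 4, Σt·y = 1036, Σy = 104.)
Eliminating b: 4·(row 1) − 30·(row 2) gives 308·a = 4·1036 − 30·104 = 1024, so a = 256/77.
Then b = (104 − 30·(256/77))/4 = 82/77.

a = 3.3247, b = 1.0649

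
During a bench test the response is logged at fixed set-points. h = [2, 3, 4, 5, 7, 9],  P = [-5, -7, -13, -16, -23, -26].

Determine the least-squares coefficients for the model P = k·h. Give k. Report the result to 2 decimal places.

Entries of XᵀX: Σh·h = 184.
Right-hand side: Σh·P = -558.
Hence k = -558 / 184 ≈ -3.03261.

k = -3.03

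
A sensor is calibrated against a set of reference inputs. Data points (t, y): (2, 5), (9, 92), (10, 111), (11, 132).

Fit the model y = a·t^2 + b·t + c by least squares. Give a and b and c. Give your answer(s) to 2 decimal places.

a = 0.84, b = 3.15, c = -4.66

Setting ∂/∂a … = 0 gives: 31218·a + 3068·b + 306·c = 34544;  3068·a + 306·b + 32·c = 3400;  306·a + 32·b + 4·c = 340.
Row-reducing yields a = 102/121, b = 1904/605, c = -2822/605.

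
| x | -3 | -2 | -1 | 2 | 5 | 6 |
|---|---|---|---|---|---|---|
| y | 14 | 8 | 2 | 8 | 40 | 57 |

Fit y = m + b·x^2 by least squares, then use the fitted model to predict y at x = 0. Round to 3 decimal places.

Normal-equation sums: Σ1 = 6, Σx^2 = 79, Σx^2·x^2 = 2035.
Right-hand side: Σy = 129, Σx^2·y = 3244.
AᵀA·[m, b]ᵀ = Aᵀy becomes [[6, 79]; [79, 2035]]·[m, b]ᵀ = [129, 3244]ᵀ.
Eliminating b: 2035·(row 1) − 79·(row 2) gives 5969·m = 2035·129 − 79·3244 = 6239, so m = 6239/5969.
Then b = (3244 − 79·(6239/5969))/2035 = 9273/5969.
At x = 0: ŷ = (6239/5969)·(1) + (9273/5969)·(0) = 6239/5969.

ŷ = 1.045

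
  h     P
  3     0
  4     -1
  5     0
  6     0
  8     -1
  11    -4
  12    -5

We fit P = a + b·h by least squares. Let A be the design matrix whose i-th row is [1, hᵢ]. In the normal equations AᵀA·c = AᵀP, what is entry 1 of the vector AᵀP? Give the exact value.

Entry 1 ↔ basis 1, so (AᵀP)_{1} = Σᵢ Pᵢ = (1)·(0) + (1)·(-1) + (1)·(0) + (1)·(0) + (1)·(-1) + (1)·(-4) + (1)·(-5) = -11.

-11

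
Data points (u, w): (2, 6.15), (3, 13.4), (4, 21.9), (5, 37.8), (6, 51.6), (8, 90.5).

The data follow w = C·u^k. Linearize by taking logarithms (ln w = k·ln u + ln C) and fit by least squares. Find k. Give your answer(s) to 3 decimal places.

Linearized form: ln w = k·ln u + ln C. From the 6 transformed points,
XᵀX = [[13.7340, 8.6587]; [8.6587, 6]], rhs = [30.6695, 19.5794]ᵀ  (here Σln u = 8.6587, Σ(ln u)² = 13.7340, Σln w = 19.5794, Σln u·ln w = 30.6695).
Slope k = (n·Σln u·ln w − Σln u·Σln w)/(n·Σ(ln u)² − (Σln u)²) = (6·30.6695 − 8.6587·19.5794)/7.4309 = 1.94928; ln C = (Σln w − k·Σln u)/n = 0.45020.

k = 1.949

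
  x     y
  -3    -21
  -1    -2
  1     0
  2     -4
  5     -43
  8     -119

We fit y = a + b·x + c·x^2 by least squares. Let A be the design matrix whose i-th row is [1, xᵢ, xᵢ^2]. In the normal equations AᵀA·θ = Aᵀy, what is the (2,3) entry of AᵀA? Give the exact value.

Row 2 ↔ basis x, column 3 ↔ basis x^2, so (AᵀA)_{2,3} = Σᵢ (x)·(x^2) = (-3)·(9) + (-1)·(1) + (1)·(1) + (2)·(4) + (5)·(25) + (8)·(64) = 618.

618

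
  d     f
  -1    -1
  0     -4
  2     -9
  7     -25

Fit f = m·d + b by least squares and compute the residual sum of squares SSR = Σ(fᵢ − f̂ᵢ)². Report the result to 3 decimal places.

Compute the Gram sums: Σd·d = 54, Σd = 8, Σ1 = 4.
And Σd·f = -192, Σf = -39.
XᵀX·[m, b]ᵀ = Xᵀf becomes [[54, 8]; [8, 4]]·[m, b]ᵀ = [-192, -39]ᵀ.
Δ = 54·4 − 8² = 152.
m = ((-192)·4 − 8·(-39))/152 = -3; b = (54·(-39) − 8·(-192))/152 = -15/4.
Residuals: -1/4, -1/4, 3/4, -1/4; SSR = 3/4.

SSR = 0.750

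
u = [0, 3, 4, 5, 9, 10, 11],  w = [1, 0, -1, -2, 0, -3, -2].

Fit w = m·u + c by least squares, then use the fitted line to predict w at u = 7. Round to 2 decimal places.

ŵ = -1.24

Sums needed: Σu·u = 352, Σu = 42, Σ1 = 7.
And Σu·w = -66, Σw = -7.
So AᵀA·[m, c]ᵀ = Aᵀw: [[352, 42]; [42, 7]]·[m, c]ᵀ = [-66, -7]ᵀ.
Δ = 352·7 − 42² = 700.
m = ((-66)·7 − 42·(-7))/700 = -6/25; c = (352·(-7) − 42·(-66))/700 = 11/25.
At u = 7: ŵ = (-6/25)·(7) + (11/25)·(1) = -31/25.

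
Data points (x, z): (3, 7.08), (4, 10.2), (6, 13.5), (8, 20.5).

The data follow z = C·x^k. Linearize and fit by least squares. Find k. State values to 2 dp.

Linearized form: ln z = k·ln x + ln C. From the 4 transformed points,
XᵀX = [[10.6632, 6.3561]; [6.3561, 4]], rhs = [16.3140, 9.9028]ᵀ  (here Σln x = 6.3561, Σ(ln x)² = 10.6632, Σln z = 9.9028, Σln x·ln z = 16.3140).
Solving (det = 2.2529): k = 1.02663, ln C = 0.84435.

k = 1.03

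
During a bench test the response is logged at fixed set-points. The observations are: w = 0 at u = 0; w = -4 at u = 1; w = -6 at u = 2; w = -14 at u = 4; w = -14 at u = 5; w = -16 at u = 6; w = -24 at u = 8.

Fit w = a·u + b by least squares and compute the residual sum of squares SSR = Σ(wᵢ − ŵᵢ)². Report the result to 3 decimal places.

SSR = 8.705

Sums needed: Σu·u = 146, Σu = 26, Σ1 = 7.
For Mᵀw: Σu·w = -430, Σw = -78.
MᵀM·[a, b]ᵀ = Mᵀw becomes [[146, 26]; [26, 7]]·[a, b]ᵀ = [-430, -78]ᵀ.
Δ = 146·7 − 26² = 346.
a = ((-430)·7 − 26·(-78))/346 = -491/173; b = (146·(-78) − 26·(-430))/346 = -104/173.
Residuals: 104/173, -97/173, 48/173, -354/173, 137/173, 282/173, -120/173; SSR = 1506/173.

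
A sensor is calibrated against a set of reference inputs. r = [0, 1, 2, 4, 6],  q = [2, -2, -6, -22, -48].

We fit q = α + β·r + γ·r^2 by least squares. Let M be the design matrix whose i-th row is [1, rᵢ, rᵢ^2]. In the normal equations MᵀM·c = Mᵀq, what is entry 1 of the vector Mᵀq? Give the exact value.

-76

Entry 1 ↔ basis 1, so (Mᵀq)_{1} = Σᵢ qᵢ = (1)·(2) + (1)·(-2) + (1)·(-6) + (1)·(-22) + (1)·(-48) = -76.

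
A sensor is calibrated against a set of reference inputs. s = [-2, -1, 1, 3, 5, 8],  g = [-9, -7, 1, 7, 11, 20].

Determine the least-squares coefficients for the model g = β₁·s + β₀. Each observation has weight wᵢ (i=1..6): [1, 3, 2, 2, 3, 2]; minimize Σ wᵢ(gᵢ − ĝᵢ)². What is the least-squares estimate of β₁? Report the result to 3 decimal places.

The normal system MᵀWM·[β₁, β₀]ᵀ = MᵀWg is [[230, 34]; [34, 13]]·[β₁, β₀]ᵀ = [568, 59]ᵀ.
Eliminating β₀: 13·(row 1) − 34·(row 2) gives 1834·β₁ = 13·568 − 34·59 = 5378, so β₁ = 2689/917.
Then β₀ = (59 − 34·(2689/917))/13 = -2871/917.

β₁ = 2.932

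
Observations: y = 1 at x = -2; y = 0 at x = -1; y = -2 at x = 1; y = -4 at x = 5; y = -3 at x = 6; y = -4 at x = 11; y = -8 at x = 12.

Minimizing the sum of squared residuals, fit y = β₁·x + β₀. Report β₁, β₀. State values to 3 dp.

β₁ = -0.488, β₀ = -0.628

Forming AᵀA = [[332, 32]; [32, 7]] and Aᵀy = [-182, -20]ᵀ gives AᵀA·[β₁, β₀]ᵀ = Aᵀy.
Eliminating β₀: 7·(row 1) − 32·(row 2) gives 1300·β₁ = 7·(-182) − 32·(-20) = -634, so β₁ = -317/650.
Then β₀ = ((-20) − 32·(-317/650))/7 = -204/325.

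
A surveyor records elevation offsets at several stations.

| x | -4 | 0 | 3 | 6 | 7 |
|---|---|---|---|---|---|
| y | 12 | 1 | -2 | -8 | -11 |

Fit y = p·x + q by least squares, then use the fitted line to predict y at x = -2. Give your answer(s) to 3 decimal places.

Setting ∂/∂p … = 0 gives: 110·p + 12·q = -179;  12·p + 5·q = -8.
det = 110·5 − 12² = 406.
p = ((-179)·5 − 12·(-8))/406 = -799/406; q = (110·(-8) − 12·(-179))/406 = 634/203.
At x = -2: ŷ = (-799/406)·(-2) + (634/203)·(1) = 1433/203.

ŷ = 7.059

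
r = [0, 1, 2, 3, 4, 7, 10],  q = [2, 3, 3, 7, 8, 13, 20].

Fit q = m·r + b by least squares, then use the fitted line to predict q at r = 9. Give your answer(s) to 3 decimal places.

The normal system XᵀX·[m, b]ᵀ = Xᵀq is [[179, 27]; [27, 7]]·[m, b]ᵀ = [353, 56]ᵀ.
Determinant 179·7 − 27² = 524.
m = (353·7 − 27·56)/524 = 959/524; b = (179·56 − 27·353)/524 = 493/524.
At r = 9: q̂ = (959/524)·(9) + (493/524)·(1) = 2281/131.

q̂ = 17.412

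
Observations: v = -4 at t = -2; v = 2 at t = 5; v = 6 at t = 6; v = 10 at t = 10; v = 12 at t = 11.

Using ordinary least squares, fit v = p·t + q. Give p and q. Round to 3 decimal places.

Compute the Gram sums: Σt·t = 286, Σt = 30, Σ1 = 5.
Right-hand side: Σt·v = 286, Σv = 26.
Normal equations: [[286, 30]; [30, 5]]·[p, q]ᵀ = [286, 26]ᵀ.
det = 286·5 − 30² = 530.
p = (286·5 − 30·26)/530 = 65/53; q = (286·26 − 30·286)/530 = -572/265.

p = 1.226, q = -2.158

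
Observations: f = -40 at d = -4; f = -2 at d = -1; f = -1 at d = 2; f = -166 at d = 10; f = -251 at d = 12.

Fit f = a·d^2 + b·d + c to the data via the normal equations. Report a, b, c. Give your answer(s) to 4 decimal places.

a = -1.9807, b = 2.7586, c = 2.4935

Setting ∂/∂a … = 0 gives: 31009·a + 2671·b + 265·c = -53390;  2671·a + 265·b + 19·c = -4512;  265·a + 19·b + 5·c = -460.
(Σd^2·d^2 = 31009, Σd^2·d = 2671, Σd^2 = 265, Σd·d = 265, Σd = 19, Σ1 = 5, Σd^2·f = -53390, Σd·f = -4512, Σf = -460.)
Row-reducing yields a = -621145/313602, b = 432545/156801, c = 260653/104534.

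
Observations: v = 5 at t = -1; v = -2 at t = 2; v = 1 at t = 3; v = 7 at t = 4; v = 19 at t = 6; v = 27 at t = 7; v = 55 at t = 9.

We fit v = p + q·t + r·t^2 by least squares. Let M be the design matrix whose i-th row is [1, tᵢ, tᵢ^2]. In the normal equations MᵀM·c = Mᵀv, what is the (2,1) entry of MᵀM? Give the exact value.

Row 2 ↔ basis t, column 1 ↔ basis 1, so (MᵀM)_{2,1} = Σᵢ t = (-1)·(1) + (2)·(1) + (3)·(1) + (4)·(1) + (6)·(1) + (7)·(1) + (9)·(1) = 30.

30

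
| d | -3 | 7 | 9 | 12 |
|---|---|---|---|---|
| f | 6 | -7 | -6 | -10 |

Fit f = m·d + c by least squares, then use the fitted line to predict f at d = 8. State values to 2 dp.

f̂ = -6.11

Normal-equation sums: Σd·d = 283, Σd = 25, Σ1 = 4.
Moment sums: Σd·f = -241, Σf = -17.
So XᵀX·[m, c]ᵀ = Xᵀf: [[283, 25]; [25, 4]]·[m, c]ᵀ = [-241, -17]ᵀ.
Δ = 283·4 − 25² = 507.
m = ((-241)·4 − 25·(-17))/507 = -539/507; c = (283·(-17) − 25·(-241))/507 = 1214/507.
At d = 8: f̂ = (-539/507)·(8) + (1214/507)·(1) = -3098/507.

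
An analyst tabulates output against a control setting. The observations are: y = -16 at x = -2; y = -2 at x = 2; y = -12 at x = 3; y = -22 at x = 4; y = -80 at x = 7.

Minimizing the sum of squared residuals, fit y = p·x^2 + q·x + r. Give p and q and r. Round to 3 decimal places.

AᵀA·[p, q, r]ᵀ = Aᵀy reads: 2770·p + 434·q + 82·r = -4452;  434·p + 82·q + 14·r = -656;  82·p + 14·q + 5·r = -132.
Inverting the 3×3 Gram matrix, [p, q, r]ᵀ = [-24595/12012, 5297/1716, -1465/1001]ᵀ.

p = -2.048, q = 3.087, r = -1.464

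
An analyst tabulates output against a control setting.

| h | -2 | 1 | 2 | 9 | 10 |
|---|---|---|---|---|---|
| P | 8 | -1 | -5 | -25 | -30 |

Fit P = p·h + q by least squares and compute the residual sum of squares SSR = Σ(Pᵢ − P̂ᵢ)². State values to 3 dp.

Setting ∂/∂p … = 0 gives: 190·p + 20·q = -552;  20·p + 5·q = -53.
(Σh·h = 190, Σh = 20, Σ1 = 5, Σh·P = -552, ΣP = -53.)
Eliminating q: 5·(row 1) − 20·(row 2) gives 550·p = 5·(-552) − 20·(-53) = -1700, so p = -34/11.
Then q = ((-53) − 20·(-34/11))/5 = 97/55.
Residuals: 3/55, 18/55, -32/55, 58/55, -47/55; SSR = 126/55.

SSR = 2.291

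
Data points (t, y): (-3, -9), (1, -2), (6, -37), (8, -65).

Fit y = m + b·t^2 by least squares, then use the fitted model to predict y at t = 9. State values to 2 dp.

XᵀX·[m, b]ᵀ = Xᵀy reads: 4·m + 110·b = -113;  110·m + 5474·b = -5575.
(Σ1 = 4, Σt^2 = 110, Σt^2·t^2 = 5474, Σy = -113, Σt^2·y = -5575.)
Eliminating b: 5474·(row 1) − 110·(row 2) gives 9796·m = 5474·(-113) − 110·(-5575) = -5312, so m = -1328/2449.
Then b = ((-5575) − 110·(-1328/2449))/5474 = -4935/4898.
At t = 9: ŷ = (-1328/2449)·(1) + (-4935/4898)·(81) = -402391/4898.

ŷ = -82.15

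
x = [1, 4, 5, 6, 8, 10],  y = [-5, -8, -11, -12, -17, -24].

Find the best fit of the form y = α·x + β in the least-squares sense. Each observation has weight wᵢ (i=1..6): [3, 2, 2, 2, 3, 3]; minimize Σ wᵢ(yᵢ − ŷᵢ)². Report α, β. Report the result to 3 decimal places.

α = -2.084, β = -1.243

Sums needed: Σwᵢ·x·x = 649, Σwᵢ·x = 87, Σwᵢ·1 = 15.
And Σwᵢ·x·y = -1461, Σwᵢ·y = -200.
det = 649·15 − 87² = 2166.
α = ((-1461)·15 − 87·(-200))/2166 = -1505/722; β = (649·(-200) − 87·(-1461))/2166 = -2693/2166.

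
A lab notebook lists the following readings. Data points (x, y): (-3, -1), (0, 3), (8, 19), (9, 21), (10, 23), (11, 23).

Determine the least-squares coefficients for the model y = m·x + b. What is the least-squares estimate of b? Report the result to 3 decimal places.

From the data, Σx·x = 375, Σx = 35, Σ1 = 6.
Moment sums: Σx·y = 827, Σy = 88.
det = 375·6 − 35² = 1025.
m = (827·6 − 35·88)/1025 = 1882/1025; b = (375·88 − 35·827)/1025 = 811/205.

b = 3.956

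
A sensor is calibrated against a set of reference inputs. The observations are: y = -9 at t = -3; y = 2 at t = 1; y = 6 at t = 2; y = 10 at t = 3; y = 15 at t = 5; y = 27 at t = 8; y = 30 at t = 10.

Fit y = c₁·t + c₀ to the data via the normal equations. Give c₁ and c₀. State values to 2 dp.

Normal-equation sums: Σt·t = 212, Σt = 26, Σ1 = 7.
And Σt·y = 662, Σy = 81.
So MᵀM·[c₁, c₀]ᵀ = Mᵀy: [[212, 26]; [26, 7]]·[c₁, c₀]ᵀ = [662, 81]ᵀ.
det = 212·7 − 26² = 808.
c₁ = (662·7 − 26·81)/808 = 316/101; c₀ = (212·81 − 26·662)/808 = -5/101.

c₁ = 3.13, c₀ = -0.05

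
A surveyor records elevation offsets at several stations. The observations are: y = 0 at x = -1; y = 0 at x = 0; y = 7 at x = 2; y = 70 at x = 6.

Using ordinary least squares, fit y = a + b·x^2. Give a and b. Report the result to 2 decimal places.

a = -0.94, b = 1.97

The normal system AᵀA·[a, b]ᵀ = Aᵀy is [[4, 41]; [41, 1313]]·[a, b]ᵀ = [77, 2548]ᵀ.
Determinant 4·1313 − 41² = 3571.
a = (77·1313 − 41·2548)/3571 = -3367/3571; b = (4·2548 − 41·77)/3571 = 7035/3571.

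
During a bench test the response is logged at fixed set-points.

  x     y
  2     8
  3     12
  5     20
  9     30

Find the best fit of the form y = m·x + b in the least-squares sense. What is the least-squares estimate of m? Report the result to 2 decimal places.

Forming AᵀA = [[119, 19]; [19, 4]] and Aᵀy = [422, 70]ᵀ gives AᵀA·[m, b]ᵀ = Aᵀy.
det = 119·4 − 19² = 115.
m = (422·4 − 19·70)/115 = 358/115; b = (119·70 − 19·422)/115 = 312/115.

m = 3.11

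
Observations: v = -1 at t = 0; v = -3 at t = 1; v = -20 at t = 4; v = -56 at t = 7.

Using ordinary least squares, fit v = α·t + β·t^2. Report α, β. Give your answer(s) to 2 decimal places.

α = -1.25, β = -0.96

With design matrix M, MᵀM = [[66, 408]; [408, 2658]] and Mᵀv = [-475, -3067]ᵀ.
Eliminating β: 2658·(row 1) − 408·(row 2) gives 8964·α = 2658·(-475) − 408·(-3067) = -11214, so α = -623/498.
Then β = ((-3067) − 408·(-623/498))/2658 = -479/498.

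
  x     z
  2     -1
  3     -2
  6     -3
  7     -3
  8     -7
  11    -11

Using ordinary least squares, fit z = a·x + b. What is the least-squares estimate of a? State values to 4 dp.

a = -1.0486

Entries of MᵀM: Σx·x = 283, Σx = 37, Σ1 = 6.
Right-hand side: Σx·z = -224, Σz = -27.
MᵀM·[a, b]ᵀ = Mᵀz becomes [[283, 37]; [37, 6]]·[a, b]ᵀ = [-224, -27]ᵀ.
Eliminating b: 6·(row 1) − 37·(row 2) gives 329·a = 6·(-224) − 37·(-27) = -345, so a = -345/329.
Then b = ((-27) − 37·(-345/329))/6 = 647/329.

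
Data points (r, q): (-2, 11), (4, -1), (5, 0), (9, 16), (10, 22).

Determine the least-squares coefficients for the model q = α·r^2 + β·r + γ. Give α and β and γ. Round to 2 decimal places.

α = 0.49, β = -3.02, γ = 3.00

Setting ∂/∂α … = 0 gives: 17458·α + 1910·β + 226·γ = 3524;  1910·α + 226·β + 26·γ = 338;  226·α + 26·β + 5·γ = 48.
(Σr^2·r^2 = 17458, Σr^2·r = 1910, Σr^2 = 226, Σr·r = 226, Σr = 26, Σ1 = 5, Σr^2·q = 3524, Σr·q = 338, Σq = 48.)
Solving the 3×3 system (Gaussian elimination) gives α = 72529/147144, β = -443687/147144, γ = 36787/12262.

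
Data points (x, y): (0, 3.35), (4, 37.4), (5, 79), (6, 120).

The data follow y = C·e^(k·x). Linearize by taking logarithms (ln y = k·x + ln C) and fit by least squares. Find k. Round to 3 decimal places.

k = 0.607

With ln yᵢ as the transformed response and xᵢ as the regressor:
AᵀA = [[77.0000, 15.0000]; [15.0000, 4]], rhs = [65.0589, 13.9876]ᵀ  (here Σx = 15.0000, Σ(x)² = 77.0000, Σln y = 13.9876, Σx·ln y = 65.0589).
Solving (det = 83.0000): k = 0.60749, ln C = 1.21879.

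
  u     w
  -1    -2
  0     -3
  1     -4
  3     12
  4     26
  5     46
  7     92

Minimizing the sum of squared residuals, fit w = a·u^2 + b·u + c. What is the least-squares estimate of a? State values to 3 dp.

a = 2.054

Normal-equation sums: Σu^2·u^2 = 3365, Σu^2·u = 559, Σu^2 = 101, Σu·u = 101, Σu = 19, Σ1 = 7.
For Aᵀw: Σu^2·w = 6176, Σu·w = 1012, Σw = 167.
Normal equations: [[3365, 559, 101]; [559, 101, 19]; [101, 19, 7]]·[a, b, c]ᵀ = [6176, 1012, 167]ᵀ.
Row-reducing yields a = 15759/7672, b = -4099/7672, c = -2373/548.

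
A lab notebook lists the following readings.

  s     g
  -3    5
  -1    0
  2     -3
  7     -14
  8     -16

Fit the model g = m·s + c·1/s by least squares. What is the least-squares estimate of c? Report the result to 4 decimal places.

c = 2.1309

Compute the Gram sums: Σs·s = 127, Σs·1/s = 5, Σ1/s·1/s = 39433/28224.
Right-hand side: Σs·g = -247, Σ1/s·g = -43/6.
Normal equations: [[127, 5]; [5, 39433/28224]]·[m, c]ᵀ = [-247, -43/6]ᵀ.
Eliminating c: (39433/28224)·(row 1) − 5·(row 2) gives (4302391/28224)·m = (39433/28224)·(-247) − 5·(-43/6) = -8728591/28224, so m = -8728591/4302391.
Then c = ((-43/6) − 5·(-8728591/4302391))/(39433/28224) = 9168096/4302391.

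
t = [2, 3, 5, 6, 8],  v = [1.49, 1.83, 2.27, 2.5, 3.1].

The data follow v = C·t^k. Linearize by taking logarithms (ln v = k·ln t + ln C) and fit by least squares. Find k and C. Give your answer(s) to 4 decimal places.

Linearized form: ln v = k·ln t + ln C. From the 5 transformed points,
Over the data: Σln t = 7.2724, Σ(ln t)² = 11.8122, Σln v = 3.8706, Σln t·ln v = 6.2542.
Normal system: [[11.8122, 7.2724]; [7.2724, 5]]·[k, ln C]ᵀ = [6.2542, 3.8706]ᵀ.
Slope k = (n·Σln t·ln v − Σln t·Σln v)/(n·Σ(ln t)² − (Σln t)²) = (5·6.2542 − 7.2724·3.8706)/6.1731 = 0.50583; ln C = (Σln v − k·Σln t)/n = 0.03840, so C = exp(0.03840) = 1.03914.

k = 0.5058, C = 1.0391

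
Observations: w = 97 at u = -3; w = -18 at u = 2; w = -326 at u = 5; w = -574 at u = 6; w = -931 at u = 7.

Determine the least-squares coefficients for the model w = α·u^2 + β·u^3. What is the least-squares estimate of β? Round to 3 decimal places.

The normal system MᵀM·[α, β]ᵀ = Mᵀw is [[4419, 27497]; [27497, 180723]]·[α, β]ᵀ = [-73632, -486830]ᵀ.
det = 4419·180723 − 27497² = 42529928.
α = ((-73632)·180723 − 27497·(-486830))/42529928 = 39684287/21264964; β = (4419·(-486830) − 27497·(-73632))/42529928 = -63321333/21264964.

β = -2.978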